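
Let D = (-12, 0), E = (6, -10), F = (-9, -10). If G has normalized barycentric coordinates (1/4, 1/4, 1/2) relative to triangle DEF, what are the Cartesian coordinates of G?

G = (1/4)·D + (1/4)·E + (1/2)·F.
x-coordinate: (1/4)·(-12) + (1/4)·6 + (1/2)·(-9) = -6.
y-coordinate: (1/4)·0 + (1/4)·(-10) + (1/2)·(-10) = -15/2.

(-6, -15/2)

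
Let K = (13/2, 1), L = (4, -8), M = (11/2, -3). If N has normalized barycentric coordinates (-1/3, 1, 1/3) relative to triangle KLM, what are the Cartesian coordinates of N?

(11/3, -28/3)

N = (-1/3)·K + 1·L + (1/3)·M.
x-coordinate: (-1/3)·(13/2) + 1·4 + (1/3)·(11/2) = 11/3.
y-coordinate: (-1/3)·1 + 1·(-8) + (1/3)·(-3) = -28/3.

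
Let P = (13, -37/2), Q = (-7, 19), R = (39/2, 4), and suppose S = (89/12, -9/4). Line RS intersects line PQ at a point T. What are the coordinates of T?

Barycentric coordinates of S with respect to PQR: (1/2, 1/3, 1/6).
On side PQ the R-coordinate is zero; dropping S's R-weight 1/6 and renormalizing the remaining 1/2 : 1/3 gives weights 3/5, 2/5 on P, Q.
T = (3/5)·(13, -37/2) + (2/5)·(-7, 19) = (5, -7/2).

(5, -7/2)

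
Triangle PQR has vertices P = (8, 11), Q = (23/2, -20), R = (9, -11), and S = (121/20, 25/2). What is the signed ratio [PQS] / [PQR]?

6/5

[PQR] = ½·(8·(-20−(-11)) + (23/2)·(-11−11) + 9·(11−(-20))) = ½·(-72 − 253 + 279) = -23.
[PQS] = ½·(8·(-20−(25/2)) + (23/2)·(25/2−11) + (121/20)·(11−(-20))) = ½·(-260 + 69/4 + 3751/20) = -138/5, so the ratio is (-138/5)/(-23) = 6/5.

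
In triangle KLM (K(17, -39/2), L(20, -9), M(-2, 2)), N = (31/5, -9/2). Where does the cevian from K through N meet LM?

Barycentric coordinates of N with respect to KLM: (1/5, 1/5, 3/5).
On side LM the K-coordinate is zero; dropping N's K-weight 1/5 and renormalizing the remaining 1/5 : 3/5 gives weights 1/4, 3/4 on L, M.
J = (1/4)·(20, -9) + (3/4)·(-2, 2) = (7/2, -3/4).

(7/2, -3/4)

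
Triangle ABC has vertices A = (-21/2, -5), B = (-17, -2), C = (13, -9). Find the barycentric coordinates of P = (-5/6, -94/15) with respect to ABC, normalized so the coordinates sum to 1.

(1/3, 1/5, 7/15)

Signed area of the reference triangle: [ABC] = ½·((-21/2)·(-2−(-9)) + (-17)·(-9−(-5)) + 13·(-5−(-2))) = ½·(-147/2 + 68 − 39) = -89/4.
[PBC] = ½·((-5/6)·(-2−(-9)) + (-17)·(-9−(-94/15)) + 13·(-94/15−(-2))) = ½·(-35/6 + 697/15 − 832/15) = -89/12, so the A-coordinate is (-89/12)/(-89/4) = 1/3.
[APC] = ½·((-21/2)·(-94/15−(-9)) + (-5/6)·(-9−(-5)) + 13·(-5−(-94/15))) = ½·(-287/10 + 10/3 + 247/15) = -89/20, so the B-coordinate is 1/5.
[ABP] = ½·((-21/2)·(-2−(-94/15)) + (-17)·(-94/15−(-5)) + (-5/6)·(-5−(-2))) = ½·(-224/5 + 323/15 + 5/2) = -623/60, so the C-coordinate is 7/15.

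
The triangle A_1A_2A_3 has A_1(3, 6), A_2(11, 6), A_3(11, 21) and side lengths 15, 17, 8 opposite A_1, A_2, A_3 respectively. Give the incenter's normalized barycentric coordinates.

The incenter has barycentric coordinates proportional to the opposite side lengths: (15 : 17 : 8).
Normalizing by 15+17+8 = 40 gives (3/8, 17/40, 1/5).

(3/8, 17/40, 1/5)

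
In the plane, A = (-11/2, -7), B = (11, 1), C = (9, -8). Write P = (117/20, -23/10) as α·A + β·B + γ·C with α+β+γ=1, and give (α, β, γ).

(3/10, 3/5, 1/10)

Signed area of the reference triangle: [ABC] = ½·((-11/2)·(1−(-8)) + 11·(-8−(-7)) + 9·(-7−1)) = ½·(-99/2 − 11 − 72) = -265/4.
[PBC] = ½·((117/20)·(1−(-8)) + 11·(-8−(-23/10)) + 9·(-23/10−1)) = ½·(1053/20 − 627/10 − 297/10) = -159/8, so the A-coordinate is (-159/8)/(-265/4) = 3/10.
[APC] = ½·((-11/2)·(-23/10−(-8)) + (117/20)·(-8−(-7)) + 9·(-7−(-23/10))) = ½·(-627/20 − 117/20 − 423/10) = -159/4, so the B-coordinate is 3/5.
[ABP] = ½·((-11/2)·(1−(-23/10)) + 11·(-23/10−(-7)) + (117/20)·(-7−1)) = ½·(-363/20 + 517/10 − 234/5) = -53/8, so the C-coordinate is 1/10.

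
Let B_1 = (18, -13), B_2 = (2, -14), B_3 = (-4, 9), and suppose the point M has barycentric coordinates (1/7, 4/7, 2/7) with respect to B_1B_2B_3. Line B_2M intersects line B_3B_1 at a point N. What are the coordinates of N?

Line B_2M meets B_3B_1 where the B_2-coordinate vanishes; zeroing M's B_2-weight and renormalizing leaves B_3, B_1-weights 2/7 : 1/7 → (2/3, 1/3).
So N = (2/3)·B_3 + (1/3)·B_1 = (10/3, 5/3).

(10/3, 5/3)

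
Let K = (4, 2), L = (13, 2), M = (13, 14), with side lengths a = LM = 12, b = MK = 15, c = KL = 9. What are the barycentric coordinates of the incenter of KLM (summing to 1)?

(1/3, 5/12, 1/4)

The incenter has barycentric coordinates proportional to the opposite side lengths: (12 : 15 : 9).
Normalizing by 12+15+9 = 36 gives (1/3, 5/12, 1/4).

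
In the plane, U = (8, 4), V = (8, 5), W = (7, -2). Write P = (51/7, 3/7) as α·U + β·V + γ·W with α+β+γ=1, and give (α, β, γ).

Signed area of the reference triangle: [UVW] = ½·(8·(5−(-2)) + 8·(-2−4) + 7·(4−5)) = ½·(56 − 48 − 7) = 1/2.
[PVW] = ½·((51/7)·(5−(-2)) + 8·(-2−(3/7)) + 7·(3/7−5)) = ½·(51 − 136/7 − 32) = -3/14, so the U-coordinate is (-3/14)/(1/2) = -3/7.
[UPW] = ½·(8·(3/7−(-2)) + (51/7)·(-2−4) + 7·(4−(3/7))) = ½·(136/7 − 306/7 + 25) = 5/14, so the V-coordinate is 5/7.
[UVP] = ½·(8·(5−(3/7)) + 8·(3/7−4) + (51/7)·(4−5)) = ½·(256/7 − 200/7 − 51/7) = 5/14, so the W-coordinate is 5/7.

(-3/7, 5/7, 5/7)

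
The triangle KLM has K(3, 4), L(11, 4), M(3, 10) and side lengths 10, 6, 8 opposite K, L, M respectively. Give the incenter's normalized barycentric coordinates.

The incenter has barycentric coordinates proportional to the opposite side lengths: (10 : 6 : 8).
Normalizing by 10+6+8 = 24 gives (5/12, 1/4, 1/3).

(5/12, 1/4, 1/3)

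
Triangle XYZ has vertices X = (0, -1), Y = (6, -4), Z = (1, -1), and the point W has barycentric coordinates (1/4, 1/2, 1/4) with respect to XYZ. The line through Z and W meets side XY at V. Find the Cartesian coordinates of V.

(4, -3)

Line ZW meets XY where the Z-coordinate vanishes; zeroing W's Z-weight and renormalizing leaves X, Y-weights 1/4 : 1/2 → (1/3, 2/3).
So V = (1/3)·X + (2/3)·Y = (4, -3).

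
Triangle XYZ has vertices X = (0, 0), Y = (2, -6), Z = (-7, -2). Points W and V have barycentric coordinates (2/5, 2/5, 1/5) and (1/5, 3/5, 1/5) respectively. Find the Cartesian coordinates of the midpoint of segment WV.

(-2/5, -17/5)

Barycentric coordinates of the midpoint are the average: (3/10, 1/2, 1/5).
Converting: (3/10)·X + (1/2)·Y + (1/5)·Z = (-2/5, -17/5).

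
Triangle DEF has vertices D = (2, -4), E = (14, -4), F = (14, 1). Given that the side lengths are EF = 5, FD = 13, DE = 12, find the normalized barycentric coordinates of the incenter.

(1/6, 13/30, 2/5)

The incenter has barycentric coordinates proportional to the opposite side lengths: (5 : 13 : 12).
Normalizing by 5+13+12 = 30 gives (1/6, 13/30, 2/5).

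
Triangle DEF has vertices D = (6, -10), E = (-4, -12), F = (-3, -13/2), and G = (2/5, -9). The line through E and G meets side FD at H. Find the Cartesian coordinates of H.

Barycentric coordinates of G with respect to DEF: (2/5, 1/5, 2/5).
On side FD the E-coordinate is zero; dropping G's E-weight 1/5 and renormalizing the remaining 2/5 : 2/5 gives weights 1/2, 1/2 on F, D.
H = (1/2)·(-3, -13/2) + (1/2)·(6, -10) = (3/2, -33/4).

(3/2, -33/4)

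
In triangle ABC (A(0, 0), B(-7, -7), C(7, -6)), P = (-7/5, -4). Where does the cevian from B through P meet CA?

Barycentric coordinates of P with respect to ABC: (2/5, 2/5, 1/5).
On side CA the B-coordinate is zero; dropping P's B-weight 2/5 and renormalizing the remaining 1/5 : 2/5 gives weights 1/3, 2/3 on C, A.
Q = (1/3)·(7, -6) + (2/3)·(0, 0) = (7/3, -2).

(7/3, -2)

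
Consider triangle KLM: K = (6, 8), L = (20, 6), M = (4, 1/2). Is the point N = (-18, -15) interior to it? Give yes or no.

no

Barycentric coordinates of N: (-127/109, -134/109, 370/109).
The three coordinates are negative, negative, positive; a point is interior exactly when all three are positive.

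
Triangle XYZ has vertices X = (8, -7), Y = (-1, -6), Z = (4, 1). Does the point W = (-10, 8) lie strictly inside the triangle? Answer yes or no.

Barycentric coordinates of W: (-133/68, 21/17, 117/68).
The three coordinates are negative, positive, positive; a point is interior exactly when all three are positive.

no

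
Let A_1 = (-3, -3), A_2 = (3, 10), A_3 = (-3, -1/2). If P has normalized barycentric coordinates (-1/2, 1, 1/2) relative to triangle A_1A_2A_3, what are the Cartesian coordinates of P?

P = (-1/2)·A_1 + 1·A_2 + (1/2)·A_3.
x-coordinate: (-1/2)·(-3) + 1·3 + (1/2)·(-3) = 3.
y-coordinate: (-1/2)·(-3) + 1·10 + (1/2)·(-1/2) = 45/4.

(3, 45/4)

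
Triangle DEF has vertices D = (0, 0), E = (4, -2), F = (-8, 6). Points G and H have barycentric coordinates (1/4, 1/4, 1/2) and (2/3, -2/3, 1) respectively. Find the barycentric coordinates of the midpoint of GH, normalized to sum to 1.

(11/24, -5/24, 3/4)

Since both coordinate triples sum to 1, the midpoint's barycentrics are the componentwise average.
(1/4+2/3)/2 = 11/24; similarly -5/24 and 3/4.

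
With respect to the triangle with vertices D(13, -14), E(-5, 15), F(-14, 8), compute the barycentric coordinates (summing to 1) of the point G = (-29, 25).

(-2/3, 1/3, 4/3)

Signed area of the reference triangle: [DEF] = ½·(13·(15−8) + (-5)·(8−(-14)) + (-14)·(-14−15)) = ½·(91 − 110 + 406) = 387/2.
[GEF] = ½·((-29)·(15−8) + (-5)·(8−25) + (-14)·(25−15)) = ½·(-203 + 85 − 140) = -129, so the D-coordinate is (-129)/(387/2) = -2/3.
[DGF] = ½·(13·(25−8) + (-29)·(8−(-14)) + (-14)·(-14−25)) = ½·(221 − 638 + 546) = 129/2, so the E-coordinate is 1/3.
[DEG] = ½·(13·(15−25) + (-5)·(25−(-14)) + (-29)·(-14−15)) = ½·(-130 − 195 + 841) = 258, so the F-coordinate is 4/3.
Check: -2/3 + 1/3 + 4/3 = 1.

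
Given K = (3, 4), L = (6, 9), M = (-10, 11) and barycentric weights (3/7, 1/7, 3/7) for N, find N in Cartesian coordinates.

(-15/7, 54/7)

N = (3/7)·K + (1/7)·L + (3/7)·M.
x-coordinate: (3/7)·3 + (1/7)·6 + (3/7)·(-10) = -15/7.
y-coordinate: (3/7)·4 + (1/7)·9 + (3/7)·11 = 54/7.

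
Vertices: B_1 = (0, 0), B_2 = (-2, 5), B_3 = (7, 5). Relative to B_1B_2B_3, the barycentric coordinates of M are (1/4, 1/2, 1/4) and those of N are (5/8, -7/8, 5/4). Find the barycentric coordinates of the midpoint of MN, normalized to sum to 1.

(7/16, -3/16, 3/4)

Since both coordinate triples sum to 1, the midpoint's barycentrics are the componentwise average.
(1/4+5/8)/2 = 7/16; similarly -3/16 and 3/4.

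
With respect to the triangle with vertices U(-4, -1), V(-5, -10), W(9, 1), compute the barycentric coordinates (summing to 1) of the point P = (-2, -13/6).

(2/3, 1/6, 1/6)

Signed area of the reference triangle: [UVW] = ½·((-4)·(-10−1) + (-5)·(1−(-1)) + 9·(-1−(-10))) = ½·(44 − 10 + 81) = 115/2.
[PVW] = ½·((-2)·(-10−1) + (-5)·(1−(-13/6)) + 9·(-13/6−(-10))) = ½·(22 − 95/6 + 141/2) = 115/3, so the U-coordinate is (115/3)/(115/2) = 2/3.
[UPW] = ½·((-4)·(-13/6−1) + (-2)·(1−(-1)) + 9·(-1−(-13/6))) = ½·(38/3 − 4 + 21/2) = 115/12, so the V-coordinate is 1/6.
[UVP] = ½·((-4)·(-10−(-13/6)) + (-5)·(-13/6−(-1)) + (-2)·(-1−(-10))) = ½·(94/3 + 35/6 − 18) = 115/12, so the W-coordinate is 1/6.
Check: 2/3 + 1/6 + 1/6 = 1.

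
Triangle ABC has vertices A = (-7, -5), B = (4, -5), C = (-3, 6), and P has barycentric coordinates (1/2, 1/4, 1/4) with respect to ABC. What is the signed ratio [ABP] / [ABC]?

1/4

The signed ratio [ABP]/[ABC] equals the barycentric coordinate of P at vertex C, which is 1/4.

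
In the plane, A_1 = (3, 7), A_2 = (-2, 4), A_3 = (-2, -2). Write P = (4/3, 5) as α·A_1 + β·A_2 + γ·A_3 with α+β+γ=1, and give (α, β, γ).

Signed area of the reference triangle: [A_1A_2A_3] = ½·(3·(4−(-2)) + (-2)·(-2−7) + (-2)·(7−4)) = ½·(18 + 18 − 6) = 15.
[PA_2A_3] = ½·((4/3)·(4−(-2)) + (-2)·(-2−5) + (-2)·(5−4)) = ½·(8 + 14 − 2) = 10, so the A_1-coordinate is 10/15 = 2/3.
[A_1PA_3] = ½·(3·(5−(-2)) + (4/3)·(-2−7) + (-2)·(7−5)) = ½·(21 − 12 − 4) = 5/2, so the A_2-coordinate is 1/6.
[A_1A_2P] = ½·(3·(4−5) + (-2)·(5−7) + (4/3)·(7−4)) = ½·(-3 + 4 + 4) = 5/2, so the A_3-coordinate is 1/6.

(2/3, 1/6, 1/6)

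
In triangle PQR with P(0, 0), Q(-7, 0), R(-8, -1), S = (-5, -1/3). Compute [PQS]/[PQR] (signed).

1/3

[PQR] = ½·(0·(0−(-1)) + (-7)·(-1−0) + (-8)·(0−0)) = ½·(0 + 7 + 0) = 7/2.
[PQS] = ½·(0·(0−(-1/3)) + (-7)·(-1/3−0) + (-5)·(0−0)) = ½·(0 + 7/3 + 0) = 7/6, so the ratio is (7/6)/(7/2) = 1/3.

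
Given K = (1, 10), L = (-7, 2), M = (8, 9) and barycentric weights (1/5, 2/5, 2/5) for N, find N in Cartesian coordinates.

N = (1/5)·K + (2/5)·L + (2/5)·M.
x-coordinate: (1/5)·1 + (2/5)·(-7) + (2/5)·8 = 3/5.
y-coordinate: (1/5)·10 + (2/5)·2 + (2/5)·9 = 32/5.

(3/5, 32/5)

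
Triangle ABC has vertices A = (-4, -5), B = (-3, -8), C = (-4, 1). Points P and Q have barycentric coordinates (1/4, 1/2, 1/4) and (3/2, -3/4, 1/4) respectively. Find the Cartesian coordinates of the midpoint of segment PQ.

Barycentric coordinates of the midpoint are the average: (7/8, -1/8, 1/4).
Converting: (7/8)·A + (-1/8)·B + (1/4)·C = (-33/8, -25/8).

(-33/8, -25/8)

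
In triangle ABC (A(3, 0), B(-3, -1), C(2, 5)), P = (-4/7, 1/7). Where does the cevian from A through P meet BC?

(-2, 1/5)

Barycentric coordinates of P with respect to ABC: (2/7, 4/7, 1/7).
On side BC the A-coordinate is zero; dropping P's A-weight 2/7 and renormalizing the remaining 4/7 : 1/7 gives weights 4/5, 1/5 on B, C.
Q = (4/5)·(-3, -1) + (1/5)·(2, 5) = (-2, 1/5).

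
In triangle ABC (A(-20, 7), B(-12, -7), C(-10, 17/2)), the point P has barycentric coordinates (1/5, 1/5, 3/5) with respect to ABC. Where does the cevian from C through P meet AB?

Line CP meets AB where the C-coordinate vanishes; zeroing P's C-weight and renormalizing leaves A, B-weights 1/5 : 1/5 → (1/2, 1/2).
So Q = (1/2)·A + (1/2)·B = (-16, 0).

(-16, 0)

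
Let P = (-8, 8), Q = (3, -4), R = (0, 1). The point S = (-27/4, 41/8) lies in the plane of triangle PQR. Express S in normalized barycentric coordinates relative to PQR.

(9/8, 3/4, -7/8)

Signed area of the reference triangle: [PQR] = ½·((-8)·(-4−1) + 3·(1−8) + 0·(8−(-4))) = ½·(40 − 21 + 0) = 19/2.
[SQR] = ½·((-27/4)·(-4−1) + 3·(1−(41/8)) + 0·(41/8−(-4))) = ½·(135/4 − 99/8 + 0) = 171/16, so the P-coordinate is (171/16)/(19/2) = 9/8.
[PSR] = ½·((-8)·(41/8−1) + (-27/4)·(1−8) + 0·(8−(41/8))) = ½·(-33 + 189/4 + 0) = 57/8, so the Q-coordinate is 3/4.
[PQS] = ½·((-8)·(-4−(41/8)) + 3·(41/8−8) + (-27/4)·(8−(-4))) = ½·(73 − 69/8 − 81) = -133/16, so the R-coordinate is -7/8.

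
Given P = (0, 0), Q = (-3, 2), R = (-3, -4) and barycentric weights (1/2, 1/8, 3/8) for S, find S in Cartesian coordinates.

(-3/2, -5/4)

S = (1/2)·P + (1/8)·Q + (3/8)·R.
x-coordinate: (1/2)·0 + (1/8)·(-3) + (3/8)·(-3) = -3/2.
y-coordinate: (1/2)·0 + (1/8)·2 + (3/8)·(-4) = -5/4.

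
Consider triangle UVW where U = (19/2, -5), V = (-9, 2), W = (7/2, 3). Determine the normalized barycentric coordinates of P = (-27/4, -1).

Signed area of the reference triangle: [UVW] = ½·((19/2)·(2−3) + (-9)·(3−(-5)) + (7/2)·(-5−2)) = ½·(-19/2 − 72 − 49/2) = -53.
[PVW] = ½·((-27/4)·(2−3) + (-9)·(3−(-1)) + (7/2)·(-1−2)) = ½·(27/4 − 36 − 21/2) = -159/8, so the U-coordinate is (-159/8)/(-53) = 3/8.
[UPW] = ½·((19/2)·(-1−3) + (-27/4)·(3−(-5)) + (7/2)·(-5−(-1))) = ½·(-38 − 54 − 14) = -53, so the V-coordinate is 1.
[UVP] = ½·((19/2)·(2−(-1)) + (-9)·(-1−(-5)) + (-27/4)·(-5−2)) = ½·(57/2 − 36 + 189/4) = 159/8, so the W-coordinate is -3/8.
Check: 3/8 + 1 − 3/8 = 1.

(3/8, 1, -3/8)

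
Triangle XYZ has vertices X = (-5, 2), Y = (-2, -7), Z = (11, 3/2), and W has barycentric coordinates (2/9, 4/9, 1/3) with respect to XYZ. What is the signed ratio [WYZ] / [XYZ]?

The signed ratio [WYZ]/[XYZ] equals the barycentric coordinate of W at vertex X, which is 2/9.

2/9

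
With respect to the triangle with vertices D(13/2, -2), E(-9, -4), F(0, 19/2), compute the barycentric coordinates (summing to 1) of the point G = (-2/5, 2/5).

(2/5, 1/3, 4/15)

Signed area of the reference triangle: [DEF] = ½·((13/2)·(-4−(19/2)) + (-9)·(19/2−(-2)) + 0·(-2−(-4))) = ½·(-351/4 − 207/2 + 0) = -765/8.
[GEF] = ½·((-2/5)·(-4−(19/2)) + (-9)·(19/2−(2/5)) + 0·(2/5−(-4))) = ½·(27/5 − 819/10 + 0) = -153/4, so the D-coordinate is (-153/4)/(-765/8) = 2/5.
[DGF] = ½·((13/2)·(2/5−(19/2)) + (-2/5)·(19/2−(-2)) + 0·(-2−(2/5))) = ½·(-1183/20 − 23/5 + 0) = -255/8, so the E-coordinate is 1/3.
[DEG] = ½·((13/2)·(-4−(2/5)) + (-9)·(2/5−(-2)) + (-2/5)·(-2−(-4))) = ½·(-143/5 − 108/5 − 4/5) = -51/2, so the F-coordinate is 4/15.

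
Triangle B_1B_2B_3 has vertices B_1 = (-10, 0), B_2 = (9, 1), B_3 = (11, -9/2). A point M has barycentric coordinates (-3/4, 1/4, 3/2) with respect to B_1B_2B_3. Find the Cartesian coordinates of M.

(105/4, -13/2)

M = (-3/4)·B_1 + (1/4)·B_2 + (3/2)·B_3.
x-coordinate: (-3/4)·(-10) + (1/4)·9 + (3/2)·11 = 105/4.
y-coordinate: (-3/4)·0 + (1/4)·1 + (3/2)·(-9/2) = -13/2.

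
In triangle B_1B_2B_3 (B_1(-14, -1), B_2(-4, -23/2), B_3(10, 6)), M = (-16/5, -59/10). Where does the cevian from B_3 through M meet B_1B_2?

Barycentric coordinates of M with respect to B_1B_2B_3: (1/5, 3/5, 1/5).
On side B_1B_2 the B_3-coordinate is zero; dropping M's B_3-weight 1/5 and renormalizing the remaining 1/5 : 3/5 gives weights 1/4, 3/4 on B_1, B_2.
N = (1/4)·(-14, -1) + (3/4)·(-4, -23/2) = (-13/2, -71/8).

(-13/2, -71/8)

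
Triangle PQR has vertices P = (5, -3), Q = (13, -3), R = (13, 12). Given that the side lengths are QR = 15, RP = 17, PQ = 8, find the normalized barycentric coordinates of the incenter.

(3/8, 17/40, 1/5)

The incenter has barycentric coordinates proportional to the opposite side lengths: (15 : 17 : 8).
Normalizing by 15+17+8 = 40 gives (3/8, 17/40, 1/5).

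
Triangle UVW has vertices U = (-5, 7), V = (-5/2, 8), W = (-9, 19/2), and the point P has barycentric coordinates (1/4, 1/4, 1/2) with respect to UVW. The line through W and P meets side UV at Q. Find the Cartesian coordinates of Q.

(-15/4, 15/2)

Line WP meets UV where the W-coordinate vanishes; zeroing P's W-weight and renormalizing leaves U, V-weights 1/4 : 1/4 → (1/2, 1/2).
So Q = (1/2)·U + (1/2)·V = (-15/4, 15/2).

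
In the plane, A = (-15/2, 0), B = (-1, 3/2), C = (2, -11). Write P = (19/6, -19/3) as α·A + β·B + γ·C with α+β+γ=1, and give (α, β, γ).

(-1/3, 2/3, 2/3)

Signed area of the reference triangle: [ABC] = ½·((-15/2)·(3/2−(-11)) + (-1)·(-11−0) + 2·(0−(3/2))) = ½·(-375/4 + 11 − 3) = -343/8.
[PBC] = ½·((19/6)·(3/2−(-11)) + (-1)·(-11−(-19/3)) + 2·(-19/3−(3/2))) = ½·(475/12 + 14/3 − 47/3) = 343/24, so the A-coordinate is (343/24)/(-343/8) = -1/3.
[APC] = ½·((-15/2)·(-19/3−(-11)) + (19/6)·(-11−0) + 2·(0−(-19/3))) = ½·(-35 − 209/6 + 38/3) = -343/12, so the B-coordinate is 2/3.
[ABP] = ½·((-15/2)·(3/2−(-19/3)) + (-1)·(-19/3−0) + (19/6)·(0−(3/2))) = ½·(-235/4 + 19/3 − 19/4) = -343/12, so the C-coordinate is 2/3.
Check: -1/3 + 2/3 + 2/3 = 1.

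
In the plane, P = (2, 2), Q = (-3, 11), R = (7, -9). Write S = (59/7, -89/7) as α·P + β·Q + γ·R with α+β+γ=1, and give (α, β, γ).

Signed area of the reference triangle: [PQR] = ½·(2·(11−(-9)) + (-3)·(-9−2) + 7·(2−11)) = ½·(40 + 33 − 63) = 5.
[SQR] = ½·((59/7)·(11−(-9)) + (-3)·(-9−(-89/7)) + 7·(-89/7−11)) = ½·(1180/7 − 78/7 − 166) = -30/7, so the P-coordinate is (-30/7)/5 = -6/7.
[PSR] = ½·(2·(-89/7−(-9)) + (59/7)·(-9−2) + 7·(2−(-89/7))) = ½·(-52/7 − 649/7 + 103) = 10/7, so the Q-coordinate is 2/7.
[PQS] = ½·(2·(11−(-89/7)) + (-3)·(-89/7−2) + (59/7)·(2−11)) = ½·(332/7 + 309/7 − 531/7) = 55/7, so the R-coordinate is 11/7.

(-6/7, 2/7, 11/7)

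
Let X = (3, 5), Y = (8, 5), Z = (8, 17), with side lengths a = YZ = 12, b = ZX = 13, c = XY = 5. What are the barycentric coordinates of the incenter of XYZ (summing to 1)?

(2/5, 13/30, 1/6)

The incenter has barycentric coordinates proportional to the opposite side lengths: (12 : 13 : 5).
Normalizing by 12+13+5 = 30 gives (2/5, 13/30, 1/6).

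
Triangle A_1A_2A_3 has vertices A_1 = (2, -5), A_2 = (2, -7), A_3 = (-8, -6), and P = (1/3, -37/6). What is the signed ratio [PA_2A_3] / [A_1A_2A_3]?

1/3

[A_1A_2A_3] = ½·(2·(-7−(-6)) + 2·(-6−(-5)) + (-8)·(-5−(-7))) = ½·(-2 − 2 − 16) = -10.
[PA_2A_3] = ½·((1/3)·(-7−(-6)) + 2·(-6−(-37/6)) + (-8)·(-37/6−(-7))) = ½·(-1/3 + 1/3 − 20/3) = -10/3, so the ratio is (-10/3)/(-10) = 1/3.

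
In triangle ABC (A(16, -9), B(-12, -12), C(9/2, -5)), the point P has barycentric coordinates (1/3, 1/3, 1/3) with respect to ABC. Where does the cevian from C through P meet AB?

(2, -21/2)

Line CP meets AB where the C-coordinate vanishes; zeroing P's C-weight and renormalizing leaves A, B-weights 1/3 : 1/3 → (1/2, 1/2).
So Q = (1/2)·A + (1/2)·B = (2, -21/2).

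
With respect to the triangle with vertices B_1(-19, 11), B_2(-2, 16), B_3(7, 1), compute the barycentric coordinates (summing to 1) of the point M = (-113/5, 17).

Signed area of the reference triangle: [B_1B_2B_3] = ½·((-19)·(16−1) + (-2)·(1−11) + 7·(11−16)) = ½·(-285 + 20 − 35) = -150.
[MB_2B_3] = ½·((-113/5)·(16−1) + (-2)·(1−17) + 7·(17−16)) = ½·(-339 + 32 + 7) = -150, so the B_1-coordinate is (-150)/(-150) = 1.
[B_1MB_3] = ½·((-19)·(17−1) + (-113/5)·(1−11) + 7·(11−17)) = ½·(-304 + 226 − 42) = -60, so the B_2-coordinate is 2/5.
[B_1B_2M] = ½·((-19)·(16−17) + (-2)·(17−11) + (-113/5)·(11−16)) = ½·(19 − 12 + 113) = 60, so the B_3-coordinate is -2/5.

(1, 2/5, -2/5)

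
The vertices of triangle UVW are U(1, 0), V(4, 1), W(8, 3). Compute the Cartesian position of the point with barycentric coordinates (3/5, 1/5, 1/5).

P = (3/5)·U + (1/5)·V + (1/5)·W.
x-coordinate: (3/5)·1 + (1/5)·4 + (1/5)·8 = 3.
y-coordinate: (3/5)·0 + (1/5)·1 + (1/5)·3 = 4/5.

(3, 4/5)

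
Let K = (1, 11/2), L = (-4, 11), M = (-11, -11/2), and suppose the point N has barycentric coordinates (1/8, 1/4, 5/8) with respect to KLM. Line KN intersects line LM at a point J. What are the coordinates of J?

Line KN meets LM where the K-coordinate vanishes; zeroing N's K-weight and renormalizing leaves L, M-weights 1/4 : 5/8 → (2/7, 5/7).
So J = (2/7)·L + (5/7)·M = (-9, -11/14).

(-9, -11/14)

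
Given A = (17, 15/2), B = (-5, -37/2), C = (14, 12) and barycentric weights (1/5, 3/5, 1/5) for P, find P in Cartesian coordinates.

P = (1/5)·A + (3/5)·B + (1/5)·C.
x-coordinate: (1/5)·17 + (3/5)·(-5) + (1/5)·14 = 16/5.
y-coordinate: (1/5)·(15/2) + (3/5)·(-37/2) + (1/5)·12 = -36/5.

(16/5, -36/5)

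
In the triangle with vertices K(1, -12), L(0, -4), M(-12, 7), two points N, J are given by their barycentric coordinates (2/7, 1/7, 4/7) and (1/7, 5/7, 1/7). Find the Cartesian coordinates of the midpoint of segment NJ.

(-57/14, -25/14)

Barycentric coordinates of the midpoint are the average: (3/14, 3/7, 5/14).
Converting: (3/14)·K + (3/7)·L + (5/14)·M = (-57/14, -25/14).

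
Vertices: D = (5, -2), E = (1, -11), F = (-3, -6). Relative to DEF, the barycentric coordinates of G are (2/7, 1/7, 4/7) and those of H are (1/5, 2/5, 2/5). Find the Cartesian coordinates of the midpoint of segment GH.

Barycentric coordinates of the midpoint are the average: (17/70, 19/70, 17/35).
Converting: (17/70)·D + (19/70)·E + (17/35)·F = (1/35, -447/70).

(1/35, -447/70)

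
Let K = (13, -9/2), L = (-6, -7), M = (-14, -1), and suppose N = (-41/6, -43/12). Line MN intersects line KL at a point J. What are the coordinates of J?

Barycentric coordinates of N with respect to KLM: (1/6, 1/3, 1/2).
On side KL the M-coordinate is zero; dropping N's M-weight 1/2 and renormalizing the remaining 1/6 : 1/3 gives weights 1/3, 2/3 on K, L.
J = (1/3)·(13, -9/2) + (2/3)·(-6, -7) = (1/3, -37/6).

(1/3, -37/6)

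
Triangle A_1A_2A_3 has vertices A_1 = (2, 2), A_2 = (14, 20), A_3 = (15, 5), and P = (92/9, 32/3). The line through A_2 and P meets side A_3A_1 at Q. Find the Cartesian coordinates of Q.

Barycentric coordinates of P with respect to A_1A_2A_3: (1/3, 4/9, 2/9).
On side A_3A_1 the A_2-coordinate is zero; dropping P's A_2-weight 4/9 and renormalizing the remaining 2/9 : 1/3 gives weights 2/5, 3/5 on A_3, A_1.
Q = (2/5)·(15, 5) + (3/5)·(2, 2) = (36/5, 16/5).

(36/5, 16/5)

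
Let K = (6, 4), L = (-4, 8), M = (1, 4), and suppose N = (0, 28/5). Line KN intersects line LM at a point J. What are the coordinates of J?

Barycentric coordinates of N with respect to KLM: (1/5, 2/5, 2/5).
On side LM the K-coordinate is zero; dropping N's K-weight 1/5 and renormalizing the remaining 2/5 : 2/5 gives weights 1/2, 1/2 on L, M.
J = (1/2)·(-4, 8) + (1/2)·(1, 4) = (-3/2, 6).

(-3/2, 6)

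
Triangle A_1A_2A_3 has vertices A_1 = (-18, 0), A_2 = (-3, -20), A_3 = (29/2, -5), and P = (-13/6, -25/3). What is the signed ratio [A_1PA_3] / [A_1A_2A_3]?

[A_1A_2A_3] = ½·((-18)·(-20−(-5)) + (-3)·(-5−0) + (29/2)·(0−(-20))) = ½·(270 + 15 + 290) = 575/2.
[A_1PA_3] = ½·((-18)·(-25/3−(-5)) + (-13/6)·(-5−0) + (29/2)·(0−(-25/3))) = ½·(60 + 65/6 + 725/6) = 575/6, so the ratio is (575/6)/(575/2) = 1/3.

1/3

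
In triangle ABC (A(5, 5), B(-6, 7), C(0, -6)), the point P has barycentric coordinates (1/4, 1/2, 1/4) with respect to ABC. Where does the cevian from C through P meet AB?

(-7/3, 19/3)

Line CP meets AB where the C-coordinate vanishes; zeroing P's C-weight and renormalizing leaves A, B-weights 1/4 : 1/2 → (1/3, 2/3).
So Q = (1/3)·A + (2/3)·B = (-7/3, 19/3).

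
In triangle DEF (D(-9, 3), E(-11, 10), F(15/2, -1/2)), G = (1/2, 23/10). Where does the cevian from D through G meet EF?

Barycentric coordinates of G with respect to DEF: (1/5, 1/5, 3/5).
On side EF the D-coordinate is zero; dropping G's D-weight 1/5 and renormalizing the remaining 1/5 : 3/5 gives weights 1/4, 3/4 on E, F.
H = (1/4)·(-11, 10) + (3/4)·(15/2, -1/2) = (23/8, 17/8).

(23/8, 17/8)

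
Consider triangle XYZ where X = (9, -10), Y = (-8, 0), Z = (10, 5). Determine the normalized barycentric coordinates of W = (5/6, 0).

Signed area of the reference triangle: [XYZ] = ½·(9·(0−5) + (-8)·(5−(-10)) + 10·(-10−0)) = ½·(-45 − 120 − 100) = -265/2.
[WYZ] = ½·((5/6)·(0−5) + (-8)·(5−0) + 10·(0−0)) = ½·(-25/6 − 40 + 0) = -265/12, so the X-coordinate is (-265/12)/(-265/2) = 1/6.
[XWZ] = ½·(9·(0−5) + (5/6)·(5−(-10)) + 10·(-10−0)) = ½·(-45 + 25/2 − 100) = -265/4, so the Y-coordinate is 1/2.
[XYW] = ½·(9·(0−0) + (-8)·(0−(-10)) + (5/6)·(-10−0)) = ½·(0 − 80 − 25/3) = -265/6, so the Z-coordinate is 1/3.
Check: 1/6 + 1/2 + 1/3 = 1.

(1/6, 1/2, 1/3)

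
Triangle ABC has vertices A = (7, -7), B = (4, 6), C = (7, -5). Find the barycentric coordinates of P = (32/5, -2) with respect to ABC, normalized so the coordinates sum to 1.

(-2/5, 1/5, 6/5)

Signed area of the reference triangle: [ABC] = ½·(7·(6−(-5)) + 4·(-5−(-7)) + 7·(-7−6)) = ½·(77 + 8 − 91) = -3.
[PBC] = ½·((32/5)·(6−(-5)) + 4·(-5−(-2)) + 7·(-2−6)) = ½·(352/5 − 12 − 56) = 6/5, so the A-coordinate is (6/5)/(-3) = -2/5.
[APC] = ½·(7·(-2−(-5)) + (32/5)·(-5−(-7)) + 7·(-7−(-2))) = ½·(21 + 64/5 − 35) = -3/5, so the B-coordinate is 1/5.
[ABP] = ½·(7·(6−(-2)) + 4·(-2−(-7)) + (32/5)·(-7−6)) = ½·(56 + 20 − 416/5) = -18/5, so the C-coordinate is 6/5.
Check: -2/5 + 1/5 + 6/5 = 1.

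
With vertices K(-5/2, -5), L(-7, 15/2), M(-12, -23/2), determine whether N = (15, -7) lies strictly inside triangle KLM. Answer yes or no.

Barycentric coordinates of N: (981/296, -531/592, -839/592).
The three coordinates are positive, negative, negative; a point is interior exactly when all three are positive.

no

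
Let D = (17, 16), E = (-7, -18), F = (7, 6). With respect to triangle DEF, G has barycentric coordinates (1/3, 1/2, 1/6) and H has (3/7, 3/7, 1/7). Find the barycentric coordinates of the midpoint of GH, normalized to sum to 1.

Since both coordinate triples sum to 1, the midpoint's barycentrics are the componentwise average.
(1/3+3/7)/2 = 8/21; similarly 13/28 and 13/84.

(8/21, 13/28, 13/84)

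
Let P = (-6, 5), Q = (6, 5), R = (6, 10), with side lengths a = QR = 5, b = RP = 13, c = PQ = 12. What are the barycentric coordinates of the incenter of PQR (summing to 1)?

The incenter has barycentric coordinates proportional to the opposite side lengths: (5 : 13 : 12).
Normalizing by 5+13+12 = 30 gives (1/6, 13/30, 2/5).

(1/6, 13/30, 2/5)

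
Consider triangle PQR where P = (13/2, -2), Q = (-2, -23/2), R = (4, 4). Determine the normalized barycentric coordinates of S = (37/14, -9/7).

Signed area of the reference triangle: [PQR] = ½·((13/2)·(-23/2−4) + (-2)·(4−(-2)) + 4·(-2−(-23/2))) = ½·(-403/4 − 12 + 38) = -299/8.
[SQR] = ½·((37/14)·(-23/2−4) + (-2)·(4−(-9/7)) + 4·(-9/7−(-23/2))) = ½·(-1147/28 − 74/7 + 286/7) = -299/56, so the P-coordinate is (-299/56)/(-299/8) = 1/7.
[PSR] = ½·((13/2)·(-9/7−4) + (37/14)·(4−(-2)) + 4·(-2−(-9/7))) = ½·(-481/14 + 111/7 − 20/7) = -299/28, so the Q-coordinate is 2/7.
[PQS] = ½·((13/2)·(-23/2−(-9/7)) + (-2)·(-9/7−(-2)) + (37/14)·(-2−(-23/2))) = ½·(-1859/28 − 10/7 + 703/28) = -299/14, so the R-coordinate is 4/7.
Check: 1/7 + 2/7 + 4/7 = 1.

(1/7, 2/7, 4/7)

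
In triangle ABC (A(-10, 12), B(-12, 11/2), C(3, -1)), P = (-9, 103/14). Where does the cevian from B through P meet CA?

Barycentric coordinates of P with respect to ABC: (3/7, 3/7, 1/7).
On side CA the B-coordinate is zero; dropping P's B-weight 3/7 and renormalizing the remaining 1/7 : 3/7 gives weights 1/4, 3/4 on C, A.
Q = (1/4)·(3, -1) + (3/4)·(-10, 12) = (-27/4, 35/4).

(-27/4, 35/4)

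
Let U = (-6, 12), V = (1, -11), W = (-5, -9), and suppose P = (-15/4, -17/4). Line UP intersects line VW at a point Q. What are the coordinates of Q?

(-3, -29/3)

Barycentric coordinates of P with respect to UVW: (1/4, 1/4, 1/2).
On side VW the U-coordinate is zero; dropping P's U-weight 1/4 and renormalizing the remaining 1/4 : 1/2 gives weights 1/3, 2/3 on V, W.
Q = (1/3)·(1, -11) + (2/3)·(-5, -9) = (-3, -29/3).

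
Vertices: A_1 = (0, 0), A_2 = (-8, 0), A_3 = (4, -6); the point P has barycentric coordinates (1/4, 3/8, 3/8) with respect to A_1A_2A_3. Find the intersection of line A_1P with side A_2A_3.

(-2, -3)

Line A_1P meets A_2A_3 where the A_1-coordinate vanishes; zeroing P's A_1-weight and renormalizing leaves A_2, A_3-weights 3/8 : 3/8 → (1/2, 1/2).
So Q = (1/2)·A_2 + (1/2)·A_3 = (-2, -3).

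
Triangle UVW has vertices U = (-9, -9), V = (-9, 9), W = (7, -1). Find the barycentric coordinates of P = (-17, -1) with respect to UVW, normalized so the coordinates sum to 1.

Signed area of the reference triangle: [UVW] = ½·((-9)·(9−(-1)) + (-9)·(-1−(-9)) + 7·(-9−9)) = ½·(-90 − 72 − 126) = -144.
[PVW] = ½·((-17)·(9−(-1)) + (-9)·(-1−(-1)) + 7·(-1−9)) = ½·(-170 + 0 − 70) = -120, so the U-coordinate is (-120)/(-144) = 5/6.
[UPW] = ½·((-9)·(-1−(-1)) + (-17)·(-1−(-9)) + 7·(-9−(-1))) = ½·(0 − 136 − 56) = -96, so the V-coordinate is 2/3.
[UVP] = ½·((-9)·(9−(-1)) + (-9)·(-1−(-9)) + (-17)·(-9−9)) = ½·(-90 − 72 + 306) = 72, so the W-coordinate is -1/2.
Check: 5/6 + 2/3 − 1/2 = 1.

(5/6, 2/3, -1/2)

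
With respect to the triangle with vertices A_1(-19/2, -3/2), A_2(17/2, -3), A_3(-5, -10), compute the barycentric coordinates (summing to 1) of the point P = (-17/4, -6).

(1/3, 1/6, 1/2)

Signed area of the reference triangle: [A_1A_2A_3] = ½·((-19/2)·(-3−(-10)) + (17/2)·(-10−(-3/2)) + (-5)·(-3/2−(-3))) = ½·(-133/2 − 289/4 − 15/2) = -585/8.
[PA_2A_3] = ½·((-17/4)·(-3−(-10)) + (17/2)·(-10−(-6)) + (-5)·(-6−(-3))) = ½·(-119/4 − 34 + 15) = -195/8, so the A_1-coordinate is (-195/8)/(-585/8) = 1/3.
[A_1PA_3] = ½·((-19/2)·(-6−(-10)) + (-17/4)·(-10−(-3/2)) + (-5)·(-3/2−(-6))) = ½·(-38 + 289/8 − 45/2) = -195/16, so the A_2-coordinate is 1/6.
[A_1A_2P] = ½·((-19/2)·(-3−(-6)) + (17/2)·(-6−(-3/2)) + (-17/4)·(-3/2−(-3))) = ½·(-57/2 − 153/4 − 51/8) = -585/16, so the A_3-coordinate is 1/2.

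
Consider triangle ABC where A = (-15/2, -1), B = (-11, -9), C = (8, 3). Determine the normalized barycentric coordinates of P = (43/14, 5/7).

(1/7, 1/7, 5/7)

Signed area of the reference triangle: [ABC] = ½·((-15/2)·(-9−3) + (-11)·(3−(-1)) + 8·(-1−(-9))) = ½·(90 − 44 + 64) = 55.
[PBC] = ½·((43/14)·(-9−3) + (-11)·(3−(5/7)) + 8·(5/7−(-9))) = ½·(-258/7 − 176/7 + 544/7) = 55/7, so the A-coordinate is (55/7)/55 = 1/7.
[APC] = ½·((-15/2)·(5/7−3) + (43/14)·(3−(-1)) + 8·(-1−(5/7))) = ½·(120/7 + 86/7 − 96/7) = 55/7, so the B-coordinate is 1/7.
[ABP] = ½·((-15/2)·(-9−(5/7)) + (-11)·(5/7−(-1)) + (43/14)·(-1−(-9))) = ½·(510/7 − 132/7 + 172/7) = 275/7, so the C-coordinate is 5/7.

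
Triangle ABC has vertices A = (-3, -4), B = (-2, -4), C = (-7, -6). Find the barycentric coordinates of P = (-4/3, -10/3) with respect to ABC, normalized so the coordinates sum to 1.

Signed area of the reference triangle: [ABC] = ½·((-3)·(-4−(-6)) + (-2)·(-6−(-4)) + (-7)·(-4−(-4))) = ½·(-6 + 4 + 0) = -1.
[PBC] = ½·((-4/3)·(-4−(-6)) + (-2)·(-6−(-10/3)) + (-7)·(-10/3−(-4))) = ½·(-8/3 + 16/3 − 14/3) = -1, so the A-coordinate is (-1)/(-1) = 1.
[APC] = ½·((-3)·(-10/3−(-6)) + (-4/3)·(-6−(-4)) + (-7)·(-4−(-10/3))) = ½·(-8 + 8/3 + 14/3) = -1/3, so the B-coordinate is 1/3.
[ABP] = ½·((-3)·(-4−(-10/3)) + (-2)·(-10/3−(-4)) + (-4/3)·(-4−(-4))) = ½·(2 − 4/3 + 0) = 1/3, so the C-coordinate is -1/3.
Check: 1 + 1/3 − 1/3 = 1.

(1, 1/3, -1/3)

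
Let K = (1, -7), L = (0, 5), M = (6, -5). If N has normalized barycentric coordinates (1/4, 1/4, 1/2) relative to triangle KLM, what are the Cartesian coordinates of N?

N = (1/4)·K + (1/4)·L + (1/2)·M.
x-coordinate: (1/4)·1 + (1/4)·0 + (1/2)·6 = 13/4.
y-coordinate: (1/4)·(-7) + (1/4)·5 + (1/2)·(-5) = -3.

(13/4, -3)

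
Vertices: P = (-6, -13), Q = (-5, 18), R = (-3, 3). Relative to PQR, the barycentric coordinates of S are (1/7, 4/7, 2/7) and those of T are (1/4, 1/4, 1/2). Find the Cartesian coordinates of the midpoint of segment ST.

(-247/56, 337/56)

Barycentric coordinates of the midpoint are the average: (11/56, 23/56, 11/28).
Converting: (11/56)·P + (23/56)·Q + (11/28)·R = (-247/56, 337/56).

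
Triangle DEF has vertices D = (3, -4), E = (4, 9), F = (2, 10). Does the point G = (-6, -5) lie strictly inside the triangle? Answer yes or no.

Barycentric coordinates of G: (38/27, -127/27, 116/27).
The three coordinates are positive, negative, positive; a point is interior exactly when all three are positive.

no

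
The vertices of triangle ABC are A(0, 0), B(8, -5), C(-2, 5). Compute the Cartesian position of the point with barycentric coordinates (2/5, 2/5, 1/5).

(14/5, -1)

P = (2/5)·A + (2/5)·B + (1/5)·C.
x-coordinate: (2/5)·0 + (2/5)·8 + (1/5)·(-2) = 14/5.
y-coordinate: (2/5)·0 + (2/5)·(-5) + (1/5)·5 = -1.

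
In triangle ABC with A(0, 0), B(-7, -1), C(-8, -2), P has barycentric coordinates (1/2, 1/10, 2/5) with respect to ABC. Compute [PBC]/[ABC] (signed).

1/2

The signed ratio [PBC]/[ABC] equals the barycentric coordinate of P at vertex A, which is 1/2.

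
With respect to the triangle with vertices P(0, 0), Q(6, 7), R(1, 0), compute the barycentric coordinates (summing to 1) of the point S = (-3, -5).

Signed area of the reference triangle: [PQR] = ½·(0·(7−0) + 6·(0−0) + 1·(0−7)) = ½·(0 + 0 − 7) = -7/2.
[SQR] = ½·((-3)·(7−0) + 6·(0−(-5)) + 1·(-5−7)) = ½·(-21 + 30 − 12) = -3/2, so the P-coordinate is (-3/2)/(-7/2) = 3/7.
[PSR] = ½·(0·(-5−0) + (-3)·(0−0) + 1·(0−(-5))) = ½·(0 + 0 + 5) = 5/2, so the Q-coordinate is -5/7.
[PQS] = ½·(0·(7−(-5)) + 6·(-5−0) + (-3)·(0−7)) = ½·(0 − 30 + 21) = -9/2, so the R-coordinate is 9/7.
Check: 3/7 − 5/7 + 9/7 = 1.

(3/7, -5/7, 9/7)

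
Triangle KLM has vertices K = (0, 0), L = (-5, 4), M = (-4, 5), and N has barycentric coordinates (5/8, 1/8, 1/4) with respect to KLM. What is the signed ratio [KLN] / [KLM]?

1/4

The signed ratio [KLN]/[KLM] equals the barycentric coordinate of N at vertex M, which is 1/4.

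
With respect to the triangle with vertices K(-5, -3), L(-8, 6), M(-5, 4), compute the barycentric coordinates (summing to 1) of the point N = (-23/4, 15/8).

Signed area of the reference triangle: [KLM] = ½·((-5)·(6−4) + (-8)·(4−(-3)) + (-5)·(-3−6)) = ½·(-10 − 56 + 45) = -21/2.
[NLM] = ½·((-23/4)·(6−4) + (-8)·(4−(15/8)) + (-5)·(15/8−6)) = ½·(-23/2 − 17 + 165/8) = -63/16, so the K-coordinate is (-63/16)/(-21/2) = 3/8.
[KNM] = ½·((-5)·(15/8−4) + (-23/4)·(4−(-3)) + (-5)·(-3−(15/8))) = ½·(85/8 − 161/4 + 195/8) = -21/8, so the L-coordinate is 1/4.
[KLN] = ½·((-5)·(6−(15/8)) + (-8)·(15/8−(-3)) + (-23/4)·(-3−6)) = ½·(-165/8 − 39 + 207/4) = -63/16, so the M-coordinate is 3/8.

(3/8, 1/4, 3/8)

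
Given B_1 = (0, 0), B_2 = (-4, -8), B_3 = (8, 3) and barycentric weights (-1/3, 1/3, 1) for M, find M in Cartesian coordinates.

(20/3, 1/3)

M = (-1/3)·B_1 + (1/3)·B_2 + 1·B_3.
x-coordinate: (-1/3)·0 + (1/3)·(-4) + 1·8 = 20/3.
y-coordinate: (-1/3)·0 + (1/3)·(-8) + 1·3 = 1/3.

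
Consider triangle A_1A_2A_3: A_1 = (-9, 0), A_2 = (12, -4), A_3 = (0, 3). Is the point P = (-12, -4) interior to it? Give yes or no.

Barycentric coordinates of P: (56/33, 3/11, -32/33).
The three coordinates are positive, positive, negative; a point is interior exactly when all three are positive.

no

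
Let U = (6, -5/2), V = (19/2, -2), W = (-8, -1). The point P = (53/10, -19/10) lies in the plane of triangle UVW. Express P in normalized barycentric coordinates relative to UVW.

Signed area of the reference triangle: [UVW] = ½·(6·(-2−(-1)) + (19/2)·(-1−(-5/2)) + (-8)·(-5/2−(-2))) = ½·(-6 + 57/4 + 4) = 49/8.
[PVW] = ½·((53/10)·(-2−(-1)) + (19/2)·(-1−(-19/10)) + (-8)·(-19/10−(-2))) = ½·(-53/10 + 171/20 − 4/5) = 49/40, so the U-coordinate is (49/40)/(49/8) = 1/5.
[UPW] = ½·(6·(-19/10−(-1)) + (53/10)·(-1−(-5/2)) + (-8)·(-5/2−(-19/10))) = ½·(-27/5 + 159/20 + 24/5) = 147/40, so the V-coordinate is 3/5.
[UVP] = ½·(6·(-2−(-19/10)) + (19/2)·(-19/10−(-5/2)) + (53/10)·(-5/2−(-2))) = ½·(-3/5 + 57/10 − 53/20) = 49/40, so the W-coordinate is 1/5.
Check: 1/5 + 3/5 + 1/5 = 1.

(1/5, 3/5, 1/5)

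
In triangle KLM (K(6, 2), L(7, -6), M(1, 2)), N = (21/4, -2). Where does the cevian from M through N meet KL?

(20/3, -10/3)

Barycentric coordinates of N with respect to KLM: (1/4, 1/2, 1/4).
On side KL the M-coordinate is zero; dropping N's M-weight 1/4 and renormalizing the remaining 1/4 : 1/2 gives weights 1/3, 2/3 on K, L.
J = (1/3)·(6, 2) + (2/3)·(7, -6) = (20/3, -10/3).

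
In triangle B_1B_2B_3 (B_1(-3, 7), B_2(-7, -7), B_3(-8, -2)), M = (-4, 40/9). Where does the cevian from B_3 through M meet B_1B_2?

Barycentric coordinates of M with respect to B_1B_2B_3: (7/9, 1/9, 1/9).
On side B_1B_2 the B_3-coordinate is zero; dropping M's B_3-weight 1/9 and renormalizing the remaining 7/9 : 1/9 gives weights 7/8, 1/8 on B_1, B_2.
N = (7/8)·(-3, 7) + (1/8)·(-7, -7) = (-7/2, 21/4).

(-7/2, 21/4)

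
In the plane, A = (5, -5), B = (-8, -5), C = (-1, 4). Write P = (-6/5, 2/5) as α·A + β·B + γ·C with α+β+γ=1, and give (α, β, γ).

(1/5, 1/5, 3/5)

Signed area of the reference triangle: [ABC] = ½·(5·(-5−4) + (-8)·(4−(-5)) + (-1)·(-5−(-5))) = ½·(-45 − 72 + 0) = -117/2.
[PBC] = ½·((-6/5)·(-5−4) + (-8)·(4−(2/5)) + (-1)·(2/5−(-5))) = ½·(54/5 − 144/5 − 27/5) = -117/10, so the A-coordinate is (-117/10)/(-117/2) = 1/5.
[APC] = ½·(5·(2/5−4) + (-6/5)·(4−(-5)) + (-1)·(-5−(2/5))) = ½·(-18 − 54/5 + 27/5) = -117/10, so the B-coordinate is 1/5.
[ABP] = ½·(5·(-5−(2/5)) + (-8)·(2/5−(-5)) + (-6/5)·(-5−(-5))) = ½·(-27 − 216/5 + 0) = -351/10, so the C-coordinate is 3/5.
Check: 1/5 + 1/5 + 3/5 = 1.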